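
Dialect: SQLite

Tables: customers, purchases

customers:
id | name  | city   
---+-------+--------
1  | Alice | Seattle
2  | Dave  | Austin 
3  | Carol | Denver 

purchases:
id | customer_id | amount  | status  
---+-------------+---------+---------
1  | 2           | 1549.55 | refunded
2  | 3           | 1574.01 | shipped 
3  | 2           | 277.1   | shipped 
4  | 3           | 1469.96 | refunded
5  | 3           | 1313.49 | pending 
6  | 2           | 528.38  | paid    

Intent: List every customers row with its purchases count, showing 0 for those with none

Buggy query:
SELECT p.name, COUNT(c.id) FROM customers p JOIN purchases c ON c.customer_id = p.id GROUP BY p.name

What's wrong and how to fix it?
Bug: An inner join excludes parents with zero children

Fix: Use LEFT JOIN so parents without children still appear (COUNT(c.id) gives 0)

Corrected query:
SELECT p.name, COUNT(c.id) FROM customers p LEFT JOIN purchases c ON c.customer_id = p.id GROUP BY p.name

Result:
name  | COUNT(c.id)
------+------------
Alice | 0          
Carol | 3          
Dave  | 3          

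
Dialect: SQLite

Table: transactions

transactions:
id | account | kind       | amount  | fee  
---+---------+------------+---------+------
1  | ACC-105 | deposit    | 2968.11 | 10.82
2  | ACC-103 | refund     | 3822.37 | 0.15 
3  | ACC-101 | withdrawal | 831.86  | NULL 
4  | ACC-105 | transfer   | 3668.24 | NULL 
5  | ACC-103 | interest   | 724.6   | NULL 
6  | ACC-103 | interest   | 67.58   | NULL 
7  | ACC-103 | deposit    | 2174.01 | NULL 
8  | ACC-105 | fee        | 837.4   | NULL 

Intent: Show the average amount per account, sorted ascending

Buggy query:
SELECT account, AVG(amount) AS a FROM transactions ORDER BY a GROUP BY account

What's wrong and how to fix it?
Bug: GROUP BY must precede ORDER BY

Fix: Reorder: SELECT … FROM … GROUP BY … ORDER BY …

Corrected query:
SELECT account, AVG(amount) AS a FROM transactions GROUP BY account ORDER BY a

Result:
account | a      
--------+--------
ACC-101 | 831.86 
ACC-103 | 1697.14
ACC-105 | 2491.25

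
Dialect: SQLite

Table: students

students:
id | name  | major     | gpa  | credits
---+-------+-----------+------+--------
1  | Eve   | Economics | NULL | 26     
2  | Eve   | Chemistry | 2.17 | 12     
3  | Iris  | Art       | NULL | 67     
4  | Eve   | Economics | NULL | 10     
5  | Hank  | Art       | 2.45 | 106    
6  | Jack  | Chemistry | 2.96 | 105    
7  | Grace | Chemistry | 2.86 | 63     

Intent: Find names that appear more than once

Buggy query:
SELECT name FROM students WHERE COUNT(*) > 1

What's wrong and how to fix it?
Bug: WHERE can't reference COUNT(*); aggregates are computed after WHERE

Fix: GROUP BY name, then filter groups with HAVING COUNT(*) > 1

Corrected query:
SELECT name FROM students GROUP BY name HAVING COUNT(*) > 1

Result:
name
----
Eve 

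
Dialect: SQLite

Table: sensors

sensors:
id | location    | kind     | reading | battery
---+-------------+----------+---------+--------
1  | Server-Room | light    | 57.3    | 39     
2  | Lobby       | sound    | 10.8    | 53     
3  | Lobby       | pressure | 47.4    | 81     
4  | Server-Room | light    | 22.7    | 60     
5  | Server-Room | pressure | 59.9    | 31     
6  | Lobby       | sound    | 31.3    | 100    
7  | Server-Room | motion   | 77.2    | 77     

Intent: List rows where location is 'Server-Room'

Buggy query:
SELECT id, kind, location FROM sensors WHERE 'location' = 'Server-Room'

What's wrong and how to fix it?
Bug: Single quotes denote string literals in SQL; the column name is being compared as a constant string

Fix: Remove the quotes around the column name (or use double quotes for an identifier)

Corrected query:
SELECT id, kind, location FROM sensors WHERE location = 'Server-Room'

Result:
id | kind     | location   
---+----------+------------
1  | light    | Server-Room
4  | light    | Server-Room
5  | pressure | Server-Room
7  | motion   | Server-Room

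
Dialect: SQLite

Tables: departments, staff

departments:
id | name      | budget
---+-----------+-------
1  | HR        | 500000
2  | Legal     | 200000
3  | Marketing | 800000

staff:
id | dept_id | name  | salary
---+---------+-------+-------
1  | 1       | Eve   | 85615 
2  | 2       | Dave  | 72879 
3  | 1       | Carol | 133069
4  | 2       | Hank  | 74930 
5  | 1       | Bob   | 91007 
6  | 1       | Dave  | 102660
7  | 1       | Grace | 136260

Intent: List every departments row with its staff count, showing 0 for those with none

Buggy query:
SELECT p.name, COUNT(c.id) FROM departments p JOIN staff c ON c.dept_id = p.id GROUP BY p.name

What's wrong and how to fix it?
Bug: INNER JOIN drops departments rows that have no matching staff rows

Fix: Switch to LEFT JOIN to retain unmatched parent rows

Corrected query:
SELECT p.name, COUNT(c.id) FROM departments p LEFT JOIN staff c ON c.dept_id = p.id GROUP BY p.name

Result:
name      | COUNT(c.id)
----------+------------
HR        | 5          
Legal     | 2          
Marketing | 0          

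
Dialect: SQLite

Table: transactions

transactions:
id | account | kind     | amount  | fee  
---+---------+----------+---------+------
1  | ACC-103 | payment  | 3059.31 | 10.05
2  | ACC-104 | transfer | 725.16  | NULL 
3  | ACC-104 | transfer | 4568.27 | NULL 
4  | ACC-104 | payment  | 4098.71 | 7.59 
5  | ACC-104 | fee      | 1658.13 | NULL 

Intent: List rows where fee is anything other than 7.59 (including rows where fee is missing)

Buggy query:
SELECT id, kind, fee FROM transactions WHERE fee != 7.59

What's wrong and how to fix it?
Bug: 'fee != 7.59' is unknown when fee is NULL, so NULL rows are silently excluded

Fix: Handle NULL separately with IS NULL alongside the inequality

Corrected query:
SELECT id, kind, fee FROM transactions WHERE fee != 7.59 OR fee IS NULL

Result:
id | kind     | fee  
---+----------+------
1  | payment  | 10.05
2  | transfer | NULL 
3  | transfer | NULL 
5  | fee      | NULL 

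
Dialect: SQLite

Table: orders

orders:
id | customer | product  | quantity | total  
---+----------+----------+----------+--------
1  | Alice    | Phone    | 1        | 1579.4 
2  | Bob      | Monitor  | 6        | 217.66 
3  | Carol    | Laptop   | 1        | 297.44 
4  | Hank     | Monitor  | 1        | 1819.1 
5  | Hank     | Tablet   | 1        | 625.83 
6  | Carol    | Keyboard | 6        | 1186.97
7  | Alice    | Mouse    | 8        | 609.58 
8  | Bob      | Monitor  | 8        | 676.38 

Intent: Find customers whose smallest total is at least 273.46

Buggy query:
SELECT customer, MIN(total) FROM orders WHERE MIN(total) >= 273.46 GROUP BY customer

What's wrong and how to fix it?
Bug: Aggregates like MIN are computed per group after WHERE runs

Fix: Replace WHERE with HAVING after the GROUP BY

Corrected query:
SELECT customer, MIN(total) FROM orders GROUP BY customer HAVING MIN(total) >= 273.46

Result:
customer | MIN(total)
---------+-----------
Alice    | 609.58    
Carol    | 297.44    
Hank     | 625.83    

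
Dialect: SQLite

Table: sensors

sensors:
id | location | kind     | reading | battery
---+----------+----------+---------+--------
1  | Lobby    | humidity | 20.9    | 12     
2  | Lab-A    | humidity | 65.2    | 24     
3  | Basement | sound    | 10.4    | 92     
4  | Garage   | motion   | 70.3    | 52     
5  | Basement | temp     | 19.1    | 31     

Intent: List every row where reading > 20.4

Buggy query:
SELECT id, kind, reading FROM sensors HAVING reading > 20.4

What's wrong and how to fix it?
Bug: This is a non-aggregate query (no GROUP BY, no aggregates), so in SQLite the HAVING clause is invalid here; a row-level condition belongs in WHERE

Fix: Replace HAVING with WHERE since the condition applies to individual rows

Corrected query:
SELECT id, kind, reading FROM sensors WHERE reading > 20.4

Result:
id | kind     | reading
---+----------+--------
1  | humidity | 20.9   
2  | humidity | 65.2   
4  | motion   | 70.3   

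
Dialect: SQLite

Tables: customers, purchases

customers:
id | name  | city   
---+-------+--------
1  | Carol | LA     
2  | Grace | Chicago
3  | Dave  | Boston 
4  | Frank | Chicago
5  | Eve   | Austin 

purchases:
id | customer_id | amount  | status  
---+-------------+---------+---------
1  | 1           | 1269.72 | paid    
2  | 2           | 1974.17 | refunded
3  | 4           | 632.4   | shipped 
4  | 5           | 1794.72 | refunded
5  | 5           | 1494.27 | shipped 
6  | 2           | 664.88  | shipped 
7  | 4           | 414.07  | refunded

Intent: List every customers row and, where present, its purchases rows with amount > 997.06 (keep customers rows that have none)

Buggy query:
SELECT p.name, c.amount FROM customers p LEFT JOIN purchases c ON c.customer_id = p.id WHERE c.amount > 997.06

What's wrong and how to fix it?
Bug: Filtering c.amount in WHERE discards the NULL rows produced by LEFT JOIN, turning it into an inner join

Fix: Put 'c.amount > 997.06' in the JOIN's ON clause instead of WHERE

Corrected query:
SELECT p.name, c.amount FROM customers p LEFT JOIN purchases c ON c.customer_id = p.id AND c.amount > 997.06

Result:
name  | amount 
------+--------
Carol | 1269.72
Grace | 1974.17
Dave  | NULL   
Frank | NULL   
Eve   | 1494.27
Eve   | 1794.72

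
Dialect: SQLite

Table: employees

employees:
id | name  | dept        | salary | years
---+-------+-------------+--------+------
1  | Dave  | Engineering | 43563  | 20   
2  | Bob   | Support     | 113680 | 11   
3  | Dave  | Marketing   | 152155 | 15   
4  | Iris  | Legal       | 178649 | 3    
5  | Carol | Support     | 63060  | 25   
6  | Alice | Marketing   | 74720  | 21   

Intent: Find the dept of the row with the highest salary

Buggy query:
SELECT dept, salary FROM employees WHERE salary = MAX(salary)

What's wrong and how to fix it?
Bug: MAX(salary) is an aggregate and cannot be used directly in WHERE

Fix: Wrap MAX in a scalar subquery so WHERE compares against a single value

Corrected query:
SELECT dept, salary FROM employees WHERE salary = (SELECT MAX(salary) FROM employees)

Result:
dept  | salary
------+-------
Legal | 178649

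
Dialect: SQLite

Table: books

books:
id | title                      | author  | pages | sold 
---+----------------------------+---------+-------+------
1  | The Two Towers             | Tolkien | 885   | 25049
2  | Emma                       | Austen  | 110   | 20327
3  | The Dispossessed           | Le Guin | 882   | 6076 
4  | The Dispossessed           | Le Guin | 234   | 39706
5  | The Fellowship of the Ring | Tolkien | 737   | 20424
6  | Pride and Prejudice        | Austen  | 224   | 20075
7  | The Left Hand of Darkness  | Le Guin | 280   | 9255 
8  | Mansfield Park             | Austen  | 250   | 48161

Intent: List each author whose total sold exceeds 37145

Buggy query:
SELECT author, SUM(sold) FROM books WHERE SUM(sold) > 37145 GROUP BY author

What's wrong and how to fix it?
Bug: WHERE runs before GROUP BY, so aggregates aren't available there

Fix: Use HAVING (which filters groups after aggregation) instead of WHERE

Corrected query:
SELECT author, SUM(sold) FROM books GROUP BY author HAVING SUM(sold) > 37145

Result:
author  | SUM(sold)
--------+----------
Austen  | 88563    
Le Guin | 55037    
Tolkien | 45473    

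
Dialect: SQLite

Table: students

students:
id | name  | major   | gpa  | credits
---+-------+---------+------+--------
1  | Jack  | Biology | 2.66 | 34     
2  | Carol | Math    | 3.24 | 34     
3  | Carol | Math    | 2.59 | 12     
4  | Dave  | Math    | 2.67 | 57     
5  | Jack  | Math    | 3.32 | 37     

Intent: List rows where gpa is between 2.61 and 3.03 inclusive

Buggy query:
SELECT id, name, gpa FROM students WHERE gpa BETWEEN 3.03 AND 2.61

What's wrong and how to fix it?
Bug: The bounds are reversed; BETWEEN a AND b requires a <= b to match anything

Fix: Swap the bounds so the smaller value comes first

Corrected query:
SELECT id, name, gpa FROM students WHERE gpa BETWEEN 2.61 AND 3.03

Result:
id | name | gpa 
---+------+-----
1  | Jack | 2.66
4  | Dave | 2.67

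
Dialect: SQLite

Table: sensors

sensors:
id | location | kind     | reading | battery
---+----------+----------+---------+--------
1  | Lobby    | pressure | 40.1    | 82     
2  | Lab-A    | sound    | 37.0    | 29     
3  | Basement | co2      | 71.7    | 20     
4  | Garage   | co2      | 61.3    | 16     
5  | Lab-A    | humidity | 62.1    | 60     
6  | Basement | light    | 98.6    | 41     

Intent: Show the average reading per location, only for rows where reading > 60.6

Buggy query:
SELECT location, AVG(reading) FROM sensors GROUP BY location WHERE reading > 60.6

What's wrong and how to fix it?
Bug: Row-level WHERE must come before GROUP BY in the clause order

Fix: Move the WHERE clause before GROUP BY

Corrected query:
SELECT location, AVG(reading) FROM sensors WHERE reading > 60.6 GROUP BY location

Result:
location | AVG(reading)
---------+-------------
Basement | 85.15       
Garage   | 61.3        
Lab-A    | 62.1        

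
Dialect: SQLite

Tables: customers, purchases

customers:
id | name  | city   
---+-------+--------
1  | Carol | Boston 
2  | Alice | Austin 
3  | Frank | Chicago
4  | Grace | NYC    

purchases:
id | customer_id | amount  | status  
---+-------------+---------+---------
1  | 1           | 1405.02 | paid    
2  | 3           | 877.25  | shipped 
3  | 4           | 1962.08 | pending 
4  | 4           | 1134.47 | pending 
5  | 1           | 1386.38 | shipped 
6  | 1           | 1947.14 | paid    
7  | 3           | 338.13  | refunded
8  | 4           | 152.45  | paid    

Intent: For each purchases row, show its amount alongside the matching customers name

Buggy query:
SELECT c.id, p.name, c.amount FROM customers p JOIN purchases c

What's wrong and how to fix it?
Bug: JOIN with no ON clause produces a cartesian product; every purchases row pairs with every customers row

Fix: Specify the join condition linking the foreign key to the parent id

Corrected query:
SELECT c.id, p.name, c.amount FROM customers p JOIN purchases c ON c.customer_id = p.id

Result:
id | name  | amount 
---+-------+--------
1  | Carol | 1405.02
2  | Frank | 877.25 
3  | Grace | 1962.08
4  | Grace | 1134.47
5  | Carol | 1386.38
6  | Carol | 1947.14
7  | Frank | 338.13 
8  | Grace | 152.45 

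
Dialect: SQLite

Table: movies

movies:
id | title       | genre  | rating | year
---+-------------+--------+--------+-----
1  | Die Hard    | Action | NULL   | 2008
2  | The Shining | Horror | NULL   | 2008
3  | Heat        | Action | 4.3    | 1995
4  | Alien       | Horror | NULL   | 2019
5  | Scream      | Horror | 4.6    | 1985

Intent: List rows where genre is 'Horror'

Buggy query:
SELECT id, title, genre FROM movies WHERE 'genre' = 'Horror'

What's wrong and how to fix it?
Bug: 'genre' in single quotes is a string literal, not the column; the comparison is literal-vs-literal and never true

Fix: Remove the quotes around the column name (or use double quotes for an identifier)

Corrected query:
SELECT id, title, genre FROM movies WHERE genre = 'Horror'

Result:
id | title       | genre 
---+-------------+-------
2  | The Shining | Horror
4  | Alien       | Horror
5  | Scream      | Horror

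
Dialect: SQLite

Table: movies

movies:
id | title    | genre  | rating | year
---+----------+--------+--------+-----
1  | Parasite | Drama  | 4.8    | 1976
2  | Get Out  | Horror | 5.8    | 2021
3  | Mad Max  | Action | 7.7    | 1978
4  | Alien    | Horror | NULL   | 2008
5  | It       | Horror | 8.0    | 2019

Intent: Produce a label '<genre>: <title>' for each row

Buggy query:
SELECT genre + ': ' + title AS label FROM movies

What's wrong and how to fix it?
Bug: '+' is numeric addition; on text columns SQLite converts them to 0 instead of concatenating

Fix: Replace + with || to concatenate text

Corrected query:
SELECT genre || ': ' || title AS label FROM movies

Result:
label          
---------------
Drama: Parasite
Horror: Get Out
Action: Mad Max
Horror: Alien  
Horror: It     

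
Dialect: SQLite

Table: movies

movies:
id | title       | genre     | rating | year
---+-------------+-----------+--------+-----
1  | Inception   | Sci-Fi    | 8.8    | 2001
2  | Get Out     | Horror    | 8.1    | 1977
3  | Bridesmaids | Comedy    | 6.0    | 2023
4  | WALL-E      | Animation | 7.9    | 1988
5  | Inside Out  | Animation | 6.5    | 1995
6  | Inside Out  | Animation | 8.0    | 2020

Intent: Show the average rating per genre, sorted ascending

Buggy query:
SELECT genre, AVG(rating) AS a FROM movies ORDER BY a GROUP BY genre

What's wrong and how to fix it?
Bug: GROUP BY must precede ORDER BY

Fix: Move ORDER BY to the end, after GROUP BY

Corrected query:
SELECT genre, AVG(rating) AS a FROM movies GROUP BY genre ORDER BY a

Result:
genre     | a       
----------+---------
Comedy    | 6       
Animation | 7.466667
Horror    | 8.1     
Sci-Fi    | 8.8     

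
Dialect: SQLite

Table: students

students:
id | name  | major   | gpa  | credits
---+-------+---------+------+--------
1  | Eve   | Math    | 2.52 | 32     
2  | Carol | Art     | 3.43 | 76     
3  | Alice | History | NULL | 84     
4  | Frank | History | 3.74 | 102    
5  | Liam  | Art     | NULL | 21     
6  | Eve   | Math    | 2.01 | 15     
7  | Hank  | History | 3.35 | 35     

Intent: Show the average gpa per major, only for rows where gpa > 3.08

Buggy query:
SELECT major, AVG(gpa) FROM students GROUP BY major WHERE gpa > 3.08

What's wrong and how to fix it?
Bug: WHERE cannot follow GROUP BY

Fix: Place WHERE between FROM and GROUP BY

Corrected query:
SELECT major, AVG(gpa) FROM students WHERE gpa > 3.08 GROUP BY major

Result:
major   | AVG(gpa)
--------+---------
Art     | 3.43    
History | 3.545   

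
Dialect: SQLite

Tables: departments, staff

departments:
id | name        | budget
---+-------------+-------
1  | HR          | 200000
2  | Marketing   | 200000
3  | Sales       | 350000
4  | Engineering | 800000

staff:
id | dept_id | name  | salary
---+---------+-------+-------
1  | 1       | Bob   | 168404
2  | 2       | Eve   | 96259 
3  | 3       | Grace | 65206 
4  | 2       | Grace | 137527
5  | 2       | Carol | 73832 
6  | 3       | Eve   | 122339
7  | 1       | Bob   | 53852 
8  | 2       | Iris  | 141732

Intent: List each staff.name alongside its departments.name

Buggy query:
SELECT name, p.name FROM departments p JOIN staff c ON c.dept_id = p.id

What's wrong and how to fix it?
Bug: Both tables have a 'name' column; the unqualified reference is ambiguous

Fix: Qualify the column with its table alias (c.name)

Corrected query:
SELECT c.name, p.name FROM departments p JOIN staff c ON c.dept_id = p.id

Result:
name  | name     
------+----------
Bob   | HR       
Eve   | Marketing
Grace | Sales    
Grace | Marketing
Carol | Marketing
Eve   | Sales    
Bob   | HR       
Iris  | Marketing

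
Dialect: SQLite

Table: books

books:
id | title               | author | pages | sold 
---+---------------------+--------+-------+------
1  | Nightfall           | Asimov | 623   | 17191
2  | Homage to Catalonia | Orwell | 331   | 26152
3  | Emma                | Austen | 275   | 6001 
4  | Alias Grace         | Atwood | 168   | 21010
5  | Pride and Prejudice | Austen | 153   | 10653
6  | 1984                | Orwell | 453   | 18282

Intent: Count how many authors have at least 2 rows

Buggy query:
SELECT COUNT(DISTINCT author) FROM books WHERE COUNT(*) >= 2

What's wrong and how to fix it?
Bug: WHERE filters individual rows, not groups, so a group-level COUNT is invalid there

Fix: Group first with HAVING COUNT(*) >= 2, then COUNT the resulting groups

Corrected query:
SELECT COUNT(*) FROM (SELECT author FROM books GROUP BY author HAVING COUNT(*) >= 2)

Result:
COUNT(*)
--------
2       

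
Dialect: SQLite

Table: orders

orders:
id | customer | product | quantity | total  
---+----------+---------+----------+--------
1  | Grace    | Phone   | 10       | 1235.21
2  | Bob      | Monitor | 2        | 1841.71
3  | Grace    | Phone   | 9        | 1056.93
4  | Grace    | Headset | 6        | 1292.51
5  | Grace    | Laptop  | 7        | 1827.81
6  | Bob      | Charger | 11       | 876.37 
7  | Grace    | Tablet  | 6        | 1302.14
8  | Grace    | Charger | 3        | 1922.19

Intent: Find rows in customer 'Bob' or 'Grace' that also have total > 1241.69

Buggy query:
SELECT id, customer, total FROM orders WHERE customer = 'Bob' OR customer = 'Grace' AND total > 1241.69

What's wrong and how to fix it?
Bug: Without parentheses, AND is evaluated before OR, so the total filter only applies to the 'Grace' branch

Fix: Add parentheses around the OR so the AND applies to both alternatives

Corrected query:
SELECT id, customer, total FROM orders WHERE (customer = 'Bob' OR customer = 'Grace') AND total > 1241.69

Result:
id | customer | total  
---+----------+--------
2  | Bob      | 1841.71
4  | Grace    | 1292.51
5  | Grace    | 1827.81
7  | Grace    | 1302.14
8  | Grace    | 1922.19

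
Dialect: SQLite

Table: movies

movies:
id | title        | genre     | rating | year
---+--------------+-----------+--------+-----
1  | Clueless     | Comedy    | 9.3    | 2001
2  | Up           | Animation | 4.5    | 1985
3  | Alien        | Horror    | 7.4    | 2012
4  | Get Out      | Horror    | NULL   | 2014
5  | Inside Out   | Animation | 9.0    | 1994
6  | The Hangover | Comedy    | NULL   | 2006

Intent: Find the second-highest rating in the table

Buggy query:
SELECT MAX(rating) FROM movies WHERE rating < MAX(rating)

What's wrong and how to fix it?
Bug: The inner MAX is an aggregate inside WHERE, which is not allowed

Fix: Compute the overall MAX in a subquery, then take MAX of rows below it

Corrected query:
SELECT MAX(rating) FROM movies WHERE rating < (SELECT MAX(rating) FROM movies)

Result:
MAX(rating)
-----------
9          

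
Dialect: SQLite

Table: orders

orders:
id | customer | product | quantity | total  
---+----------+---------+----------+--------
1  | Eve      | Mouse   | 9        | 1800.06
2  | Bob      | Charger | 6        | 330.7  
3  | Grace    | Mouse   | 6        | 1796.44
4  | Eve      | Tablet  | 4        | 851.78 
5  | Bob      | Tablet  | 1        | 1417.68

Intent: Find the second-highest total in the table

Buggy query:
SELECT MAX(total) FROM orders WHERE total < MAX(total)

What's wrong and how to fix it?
Bug: The inner MAX is an aggregate inside WHERE, which is not allowed

Fix: Put the inner MAX in a scalar subquery

Corrected query:
SELECT MAX(total) FROM orders WHERE total < (SELECT MAX(total) FROM orders)

Result:
MAX(total)
----------
1796.44   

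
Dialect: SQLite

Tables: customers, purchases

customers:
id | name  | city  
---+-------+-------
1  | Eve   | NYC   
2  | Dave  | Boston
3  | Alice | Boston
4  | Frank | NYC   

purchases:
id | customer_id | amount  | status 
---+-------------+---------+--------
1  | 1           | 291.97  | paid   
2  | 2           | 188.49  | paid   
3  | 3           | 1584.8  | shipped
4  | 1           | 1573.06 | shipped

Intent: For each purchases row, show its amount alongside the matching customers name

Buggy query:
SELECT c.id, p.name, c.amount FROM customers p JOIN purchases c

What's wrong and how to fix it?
Bug: JOIN with no ON clause produces a cartesian product; every purchases row pairs with every customers row

Fix: Add ON c.customer_id = p.id to the JOIN

Corrected query:
SELECT c.id, p.name, c.amount FROM customers p JOIN purchases c ON c.customer_id = p.id

Result:
id | name  | amount 
---+-------+--------
1  | Eve   | 291.97 
2  | Dave  | 188.49 
3  | Alice | 1584.8 
4  | Eve   | 1573.06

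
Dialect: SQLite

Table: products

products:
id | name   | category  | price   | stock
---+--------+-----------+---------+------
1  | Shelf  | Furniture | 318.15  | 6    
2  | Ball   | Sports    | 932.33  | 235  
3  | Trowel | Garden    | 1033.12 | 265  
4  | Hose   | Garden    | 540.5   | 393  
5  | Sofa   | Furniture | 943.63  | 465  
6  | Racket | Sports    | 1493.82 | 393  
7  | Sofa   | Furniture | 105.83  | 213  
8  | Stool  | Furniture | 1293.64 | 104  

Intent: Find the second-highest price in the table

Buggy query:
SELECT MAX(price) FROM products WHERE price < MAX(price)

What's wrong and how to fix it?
Bug: MAX(price) on the right of the comparison is an aggregate-in-WHERE error

Fix: Put the inner MAX in a scalar subquery

Corrected query:
SELECT MAX(price) FROM products WHERE price < (SELECT MAX(price) FROM products)

Result:
MAX(price)
----------
1293.64   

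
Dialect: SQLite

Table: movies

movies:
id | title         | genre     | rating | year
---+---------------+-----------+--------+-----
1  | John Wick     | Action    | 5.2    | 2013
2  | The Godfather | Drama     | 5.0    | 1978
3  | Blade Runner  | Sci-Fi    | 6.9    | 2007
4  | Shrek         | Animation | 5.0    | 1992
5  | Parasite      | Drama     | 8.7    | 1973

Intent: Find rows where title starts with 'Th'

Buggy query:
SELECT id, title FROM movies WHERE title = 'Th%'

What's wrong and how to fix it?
Bug: '=' compares the literal string including the % character; pattern matching needs LIKE

Fix: Use LIKE for wildcard pattern matching

Corrected query:
SELECT id, title FROM movies WHERE title LIKE 'Th%'

Result:
id | title        
---+--------------
2  | The Godfather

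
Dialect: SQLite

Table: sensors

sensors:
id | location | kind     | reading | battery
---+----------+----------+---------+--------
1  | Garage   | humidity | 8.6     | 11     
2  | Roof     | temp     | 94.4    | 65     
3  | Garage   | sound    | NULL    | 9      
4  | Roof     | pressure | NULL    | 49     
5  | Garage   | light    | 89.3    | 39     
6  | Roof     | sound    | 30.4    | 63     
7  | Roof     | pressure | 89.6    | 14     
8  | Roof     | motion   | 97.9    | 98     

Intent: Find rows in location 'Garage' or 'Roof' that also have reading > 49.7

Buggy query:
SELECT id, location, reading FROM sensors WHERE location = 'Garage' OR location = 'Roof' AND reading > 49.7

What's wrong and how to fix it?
Bug: AND binds tighter than OR, so this parses as location = 'Garage' OR (location = 'Roof' AND reading > 49.7)

Fix: Add parentheses around the OR so the AND applies to both alternatives

Corrected query:
SELECT id, location, reading FROM sensors WHERE (location = 'Garage' OR location = 'Roof') AND reading > 49.7

Result:
id | location | reading
---+----------+--------
2  | Roof     | 94.4   
5  | Garage   | 89.3   
7  | Roof     | 89.6   
8  | Roof     | 97.9   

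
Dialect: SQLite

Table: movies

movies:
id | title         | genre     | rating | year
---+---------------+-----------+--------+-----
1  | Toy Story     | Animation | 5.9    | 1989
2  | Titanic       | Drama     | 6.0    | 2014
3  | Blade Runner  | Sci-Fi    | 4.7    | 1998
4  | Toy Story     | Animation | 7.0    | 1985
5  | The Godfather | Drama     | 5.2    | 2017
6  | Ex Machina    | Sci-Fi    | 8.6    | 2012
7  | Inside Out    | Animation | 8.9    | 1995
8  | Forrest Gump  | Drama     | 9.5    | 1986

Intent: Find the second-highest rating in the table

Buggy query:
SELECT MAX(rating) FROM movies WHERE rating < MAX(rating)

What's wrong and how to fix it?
Bug: The inner MAX is an aggregate inside WHERE, which is not allowed

Fix: Put the inner MAX in a scalar subquery

Corrected query:
SELECT MAX(rating) FROM movies WHERE rating < (SELECT MAX(rating) FROM movies)

Result:
MAX(rating)
-----------
8.9        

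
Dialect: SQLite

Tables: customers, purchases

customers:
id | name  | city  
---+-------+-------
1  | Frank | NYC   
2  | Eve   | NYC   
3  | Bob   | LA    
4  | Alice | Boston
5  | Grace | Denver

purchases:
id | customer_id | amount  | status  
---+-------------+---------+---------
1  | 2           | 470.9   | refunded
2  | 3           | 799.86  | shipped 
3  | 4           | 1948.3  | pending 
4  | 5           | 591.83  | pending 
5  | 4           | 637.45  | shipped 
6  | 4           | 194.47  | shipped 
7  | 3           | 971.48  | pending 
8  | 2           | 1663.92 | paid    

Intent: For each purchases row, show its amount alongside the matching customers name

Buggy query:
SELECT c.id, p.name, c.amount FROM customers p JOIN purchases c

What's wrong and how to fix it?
Bug: JOIN with no ON clause produces a cartesian product; every purchases row pairs with every customers row

Fix: Add ON c.customer_id = p.id to the JOIN

Corrected query:
SELECT c.id, p.name, c.amount FROM customers p JOIN purchases c ON c.customer_id = p.id

Result:
id | name  | amount 
---+-------+--------
1  | Eve   | 470.9  
2  | Bob   | 799.86 
3  | Alice | 1948.3 
4  | Grace | 591.83 
5  | Alice | 637.45 
6  | Alice | 194.47 
7  | Bob   | 971.48 
8  | Eve   | 1663.92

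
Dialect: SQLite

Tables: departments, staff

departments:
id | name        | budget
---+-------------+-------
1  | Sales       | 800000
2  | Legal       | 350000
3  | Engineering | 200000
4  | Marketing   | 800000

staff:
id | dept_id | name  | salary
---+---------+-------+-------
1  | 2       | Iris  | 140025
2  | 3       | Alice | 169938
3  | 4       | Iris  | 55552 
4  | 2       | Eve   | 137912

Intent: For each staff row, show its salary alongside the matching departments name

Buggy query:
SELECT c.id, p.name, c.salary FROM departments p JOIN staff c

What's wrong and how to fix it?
Bug: Missing join condition: each staff row is matched to all departments rows instead of just its own

Fix: Specify the join condition linking the foreign key to the parent id

Corrected query:
SELECT c.id, p.name, c.salary FROM departments p JOIN staff c ON c.dept_id = p.id

Result:
id | name        | salary
---+-------------+-------
1  | Legal       | 140025
2  | Engineering | 169938
3  | Marketing   | 55552 
4  | Legal       | 137912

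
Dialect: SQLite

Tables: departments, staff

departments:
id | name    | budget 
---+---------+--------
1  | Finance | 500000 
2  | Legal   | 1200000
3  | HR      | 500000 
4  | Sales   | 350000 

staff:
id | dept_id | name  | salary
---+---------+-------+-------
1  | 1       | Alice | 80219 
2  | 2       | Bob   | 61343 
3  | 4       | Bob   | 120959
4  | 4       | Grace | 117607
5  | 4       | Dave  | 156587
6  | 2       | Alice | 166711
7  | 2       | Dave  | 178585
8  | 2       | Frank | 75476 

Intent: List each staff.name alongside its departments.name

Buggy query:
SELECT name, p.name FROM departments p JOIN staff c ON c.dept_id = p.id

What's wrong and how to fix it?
Bug: Both tables have a 'name' column; the unqualified reference is ambiguous

Fix: Prefix ambiguous columns with the table alias

Corrected query:
SELECT c.name, p.name FROM departments p JOIN staff c ON c.dept_id = p.id

Result:
name  | name   
------+--------
Alice | Finance
Bob   | Legal  
Bob   | Sales  
Grace | Sales  
Dave  | Sales  
Alice | Legal  
Dave  | Legal  
Frank | Legal  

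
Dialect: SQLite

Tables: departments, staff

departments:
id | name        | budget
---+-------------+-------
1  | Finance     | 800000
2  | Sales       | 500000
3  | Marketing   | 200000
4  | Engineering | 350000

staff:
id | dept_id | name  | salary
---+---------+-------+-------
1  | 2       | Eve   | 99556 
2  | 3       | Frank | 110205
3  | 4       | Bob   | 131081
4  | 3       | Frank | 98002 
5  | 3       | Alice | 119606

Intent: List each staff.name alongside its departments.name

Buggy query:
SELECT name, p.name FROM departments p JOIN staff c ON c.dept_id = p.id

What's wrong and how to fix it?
Bug: 'name' exists in both joined tables, so the database can't tell which one is meant

Fix: Prefix ambiguous columns with the table alias

Corrected query:
SELECT c.name, p.name FROM departments p JOIN staff c ON c.dept_id = p.id

Result:
name  | name       
------+------------
Eve   | Sales      
Frank | Marketing  
Bob   | Engineering
Frank | Marketing  
Alice | Marketing  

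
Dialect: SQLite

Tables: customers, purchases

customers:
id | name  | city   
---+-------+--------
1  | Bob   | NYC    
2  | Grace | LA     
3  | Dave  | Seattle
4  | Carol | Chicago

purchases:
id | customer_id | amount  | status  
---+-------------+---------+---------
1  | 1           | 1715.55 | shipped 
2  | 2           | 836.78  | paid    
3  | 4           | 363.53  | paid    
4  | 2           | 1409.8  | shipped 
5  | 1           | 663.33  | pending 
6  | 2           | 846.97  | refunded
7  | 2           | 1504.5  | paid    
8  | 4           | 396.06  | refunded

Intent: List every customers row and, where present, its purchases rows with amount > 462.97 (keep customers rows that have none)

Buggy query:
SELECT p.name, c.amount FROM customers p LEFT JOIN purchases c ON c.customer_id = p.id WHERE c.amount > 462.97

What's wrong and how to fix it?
Bug: A WHERE condition on the right-hand table after LEFT JOIN drops unmatched parents

Fix: Move the right-table condition into the ON clause so unmatched parents are kept

Corrected query:
SELECT p.name, c.amount FROM customers p LEFT JOIN purchases c ON c.customer_id = p.id AND c.amount > 462.97

Result:
name  | amount 
------+--------
Bob   | 663.33 
Bob   | 1715.55
Grace | 836.78 
Grace | 846.97 
Grace | 1409.8 
Grace | 1504.5 
Dave  | NULL   
Carol | NULL   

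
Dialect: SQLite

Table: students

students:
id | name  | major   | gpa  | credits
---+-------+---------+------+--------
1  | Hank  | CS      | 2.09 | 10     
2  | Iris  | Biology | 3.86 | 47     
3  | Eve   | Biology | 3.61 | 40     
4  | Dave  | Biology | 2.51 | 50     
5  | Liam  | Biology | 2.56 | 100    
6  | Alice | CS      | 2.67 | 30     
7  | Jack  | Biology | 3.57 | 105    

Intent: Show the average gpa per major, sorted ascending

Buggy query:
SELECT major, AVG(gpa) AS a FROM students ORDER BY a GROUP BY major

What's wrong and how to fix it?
Bug: GROUP BY must precede ORDER BY

Fix: Reorder: SELECT … FROM … GROUP BY … ORDER BY …

Corrected query:
SELECT major, AVG(gpa) AS a FROM students GROUP BY major ORDER BY a

Result:
major   | a    
--------+------
CS      | 2.38 
Biology | 3.222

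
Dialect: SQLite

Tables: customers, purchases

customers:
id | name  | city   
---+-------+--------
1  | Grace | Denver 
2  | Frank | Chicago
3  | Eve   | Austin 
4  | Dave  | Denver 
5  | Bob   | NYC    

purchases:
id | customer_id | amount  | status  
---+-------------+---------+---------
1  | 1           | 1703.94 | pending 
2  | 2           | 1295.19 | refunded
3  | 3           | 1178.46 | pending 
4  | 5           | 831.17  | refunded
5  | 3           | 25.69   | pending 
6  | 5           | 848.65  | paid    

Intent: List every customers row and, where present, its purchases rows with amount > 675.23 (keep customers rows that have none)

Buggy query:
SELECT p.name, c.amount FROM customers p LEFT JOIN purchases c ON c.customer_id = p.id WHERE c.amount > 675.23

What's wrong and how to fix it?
Bug: Filtering c.amount in WHERE discards the NULL rows produced by LEFT JOIN, turning it into an inner join

Fix: Put 'c.amount > 675.23' in the JOIN's ON clause instead of WHERE

Corrected query:
SELECT p.name, c.amount FROM customers p LEFT JOIN purchases c ON c.customer_id = p.id AND c.amount > 675.23

Result:
name  | amount 
------+--------
Grace | 1703.94
Frank | 1295.19
Eve   | 1178.46
Dave  | NULL   
Bob   | 831.17 
Bob   | 848.65 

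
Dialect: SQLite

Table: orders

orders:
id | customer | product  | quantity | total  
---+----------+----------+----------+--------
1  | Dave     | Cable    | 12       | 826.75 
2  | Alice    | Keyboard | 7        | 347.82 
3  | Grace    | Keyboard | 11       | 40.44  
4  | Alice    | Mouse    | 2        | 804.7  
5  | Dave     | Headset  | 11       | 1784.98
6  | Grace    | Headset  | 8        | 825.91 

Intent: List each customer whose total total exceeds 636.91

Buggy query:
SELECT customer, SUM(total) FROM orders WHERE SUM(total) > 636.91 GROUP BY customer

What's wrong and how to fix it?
Bug: Aggregate functions cannot appear in a WHERE clause

Fix: Use HAVING (which filters groups after aggregation) instead of WHERE

Corrected query:
SELECT customer, SUM(total) FROM orders GROUP BY customer HAVING SUM(total) > 636.91

Result:
customer | SUM(total)
---------+-----------
Alice    | 1152.52   
Dave     | 2611.73   
Grace    | 866.35    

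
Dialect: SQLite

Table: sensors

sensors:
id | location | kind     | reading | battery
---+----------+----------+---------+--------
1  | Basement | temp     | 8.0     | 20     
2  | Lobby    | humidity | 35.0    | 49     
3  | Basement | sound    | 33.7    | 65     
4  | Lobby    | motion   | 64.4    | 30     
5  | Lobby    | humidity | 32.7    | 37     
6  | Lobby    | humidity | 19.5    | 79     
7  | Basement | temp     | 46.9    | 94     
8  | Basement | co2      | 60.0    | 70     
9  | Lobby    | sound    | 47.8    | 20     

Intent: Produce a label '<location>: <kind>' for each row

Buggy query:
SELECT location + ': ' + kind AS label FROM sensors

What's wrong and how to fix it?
Bug: SQLite uses || for string concatenation; + coerces text to numbers (yielding 0)

Fix: Use the || operator for string concatenation

Corrected query:
SELECT location || ': ' || kind AS label FROM sensors

Result:
label          
---------------
Basement: temp 
Lobby: humidity
Basement: sound
Lobby: motion  
Lobby: humidity
Lobby: humidity
Basement: temp 
Basement: co2  
Lobby: sound   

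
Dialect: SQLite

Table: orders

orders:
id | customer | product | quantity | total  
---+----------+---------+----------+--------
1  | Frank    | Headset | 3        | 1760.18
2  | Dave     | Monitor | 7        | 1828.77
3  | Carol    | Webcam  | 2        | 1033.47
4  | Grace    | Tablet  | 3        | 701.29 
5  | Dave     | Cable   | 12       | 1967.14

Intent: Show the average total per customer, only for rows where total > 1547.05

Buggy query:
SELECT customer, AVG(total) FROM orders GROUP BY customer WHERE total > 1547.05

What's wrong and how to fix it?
Bug: WHERE cannot follow GROUP BY

Fix: Move the WHERE clause before GROUP BY

Corrected query:
SELECT customer, AVG(total) FROM orders WHERE total > 1547.05 GROUP BY customer

Result:
customer | AVG(total)
---------+-----------
Dave     | 1897.955  
Frank    | 1760.18   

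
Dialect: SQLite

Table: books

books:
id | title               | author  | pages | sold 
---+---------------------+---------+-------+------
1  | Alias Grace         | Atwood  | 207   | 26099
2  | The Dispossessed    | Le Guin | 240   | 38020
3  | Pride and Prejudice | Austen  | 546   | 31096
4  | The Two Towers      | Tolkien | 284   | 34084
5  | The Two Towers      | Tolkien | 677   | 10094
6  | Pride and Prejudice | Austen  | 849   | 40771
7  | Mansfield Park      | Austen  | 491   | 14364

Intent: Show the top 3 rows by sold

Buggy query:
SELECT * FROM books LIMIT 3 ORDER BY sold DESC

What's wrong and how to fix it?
Bug: LIMIT must come after ORDER BY

Fix: Swap the clauses: ORDER BY first, then LIMIT

Corrected query:
SELECT * FROM books ORDER BY sold DESC LIMIT 3

Result:
id | title               | author  | pages | sold 
---+---------------------+---------+-------+------
6  | Pride and Prejudice | Austen  | 849   | 40771
2  | The Dispossessed    | Le Guin | 240   | 38020
4  | The Two Towers      | Tolkien | 284   | 34084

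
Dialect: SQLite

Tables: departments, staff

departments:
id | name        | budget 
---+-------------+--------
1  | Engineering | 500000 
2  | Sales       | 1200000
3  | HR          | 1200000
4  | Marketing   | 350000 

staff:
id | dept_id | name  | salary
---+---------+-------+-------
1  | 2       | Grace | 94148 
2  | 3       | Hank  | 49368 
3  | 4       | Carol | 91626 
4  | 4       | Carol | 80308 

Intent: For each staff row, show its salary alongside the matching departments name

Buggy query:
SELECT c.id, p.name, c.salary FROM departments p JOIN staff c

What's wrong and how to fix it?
Bug: Missing join condition: each staff row is matched to all departments rows instead of just its own

Fix: Add ON c.dept_id = p.id to the JOIN

Corrected query:
SELECT c.id, p.name, c.salary FROM departments p JOIN staff c ON c.dept_id = p.id

Result:
id | name      | salary
---+-----------+-------
1  | Sales     | 94148 
2  | HR        | 49368 
3  | Marketing | 91626 
4  | Marketing | 80308 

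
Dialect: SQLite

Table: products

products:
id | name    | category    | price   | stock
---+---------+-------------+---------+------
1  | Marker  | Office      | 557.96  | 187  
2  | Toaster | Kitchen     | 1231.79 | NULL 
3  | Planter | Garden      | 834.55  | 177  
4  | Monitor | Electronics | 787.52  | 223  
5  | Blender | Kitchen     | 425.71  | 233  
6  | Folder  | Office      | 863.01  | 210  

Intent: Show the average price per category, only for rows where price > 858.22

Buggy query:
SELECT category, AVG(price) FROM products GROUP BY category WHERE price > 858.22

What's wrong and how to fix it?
Bug: Row-level WHERE must come before GROUP BY in the clause order

Fix: Place WHERE between FROM and GROUP BY

Corrected query:
SELECT category, AVG(price) FROM products WHERE price > 858.22 GROUP BY category

Result:
category | AVG(price)
---------+-----------
Kitchen  | 1231.79   
Office   | 863.01    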